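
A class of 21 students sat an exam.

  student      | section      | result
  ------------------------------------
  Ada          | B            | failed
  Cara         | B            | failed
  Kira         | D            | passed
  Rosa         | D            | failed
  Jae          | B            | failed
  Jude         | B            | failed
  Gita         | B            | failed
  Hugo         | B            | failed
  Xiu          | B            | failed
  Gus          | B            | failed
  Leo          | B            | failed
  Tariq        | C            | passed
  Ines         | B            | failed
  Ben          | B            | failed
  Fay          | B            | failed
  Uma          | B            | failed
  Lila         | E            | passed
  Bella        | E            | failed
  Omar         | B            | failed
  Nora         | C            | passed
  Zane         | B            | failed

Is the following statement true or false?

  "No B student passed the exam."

True

'No B student passed the exam' holds iff A ∩ B = ∅ (|A ∩ B| = 0).
|A| = 15, |A ∩ B| = 0, |A ∖ B| = 15.
So the statement is true.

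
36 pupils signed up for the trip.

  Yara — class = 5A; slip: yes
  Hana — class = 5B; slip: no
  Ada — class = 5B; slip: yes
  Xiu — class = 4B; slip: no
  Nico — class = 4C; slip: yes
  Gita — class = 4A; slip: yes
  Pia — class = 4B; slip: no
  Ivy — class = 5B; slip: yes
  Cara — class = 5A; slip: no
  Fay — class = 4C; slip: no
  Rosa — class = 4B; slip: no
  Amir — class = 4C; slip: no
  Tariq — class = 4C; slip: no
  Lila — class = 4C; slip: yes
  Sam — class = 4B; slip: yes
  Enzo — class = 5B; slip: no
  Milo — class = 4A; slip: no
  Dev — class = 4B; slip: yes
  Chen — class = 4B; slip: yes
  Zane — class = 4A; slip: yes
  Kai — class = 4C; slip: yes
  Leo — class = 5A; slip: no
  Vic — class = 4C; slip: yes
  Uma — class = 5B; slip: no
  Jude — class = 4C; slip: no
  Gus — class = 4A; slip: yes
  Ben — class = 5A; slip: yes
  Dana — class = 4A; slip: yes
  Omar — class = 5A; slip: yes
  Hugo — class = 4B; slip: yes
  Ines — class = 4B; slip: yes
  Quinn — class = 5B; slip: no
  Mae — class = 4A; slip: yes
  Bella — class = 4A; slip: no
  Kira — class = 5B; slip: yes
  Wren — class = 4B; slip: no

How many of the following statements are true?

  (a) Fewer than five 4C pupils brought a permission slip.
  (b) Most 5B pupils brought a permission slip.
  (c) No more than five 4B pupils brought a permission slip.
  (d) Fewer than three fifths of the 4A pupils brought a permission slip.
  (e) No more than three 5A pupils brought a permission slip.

3

(a) 4C: |A| = 8, |A ∩ B| = 4; needs |A ∩ B| < 5 — true.
(b) 5B: |A| = 7, |A ∩ B| = 3; needs |A ∩ B| > |A ∖ B| — false.
(c) 4B: |A| = 9, |A ∩ B| = 5; needs |A ∩ B| ≤ 5 — true.
(d) 4A: |A| = 7, |A ∩ B| = 5; needs |A ∩ B| / |A| < 3/5 — false.
(e) 5A: |A| = 5, |A ∩ B| = 3; needs |A ∩ B| ≤ 3 — true.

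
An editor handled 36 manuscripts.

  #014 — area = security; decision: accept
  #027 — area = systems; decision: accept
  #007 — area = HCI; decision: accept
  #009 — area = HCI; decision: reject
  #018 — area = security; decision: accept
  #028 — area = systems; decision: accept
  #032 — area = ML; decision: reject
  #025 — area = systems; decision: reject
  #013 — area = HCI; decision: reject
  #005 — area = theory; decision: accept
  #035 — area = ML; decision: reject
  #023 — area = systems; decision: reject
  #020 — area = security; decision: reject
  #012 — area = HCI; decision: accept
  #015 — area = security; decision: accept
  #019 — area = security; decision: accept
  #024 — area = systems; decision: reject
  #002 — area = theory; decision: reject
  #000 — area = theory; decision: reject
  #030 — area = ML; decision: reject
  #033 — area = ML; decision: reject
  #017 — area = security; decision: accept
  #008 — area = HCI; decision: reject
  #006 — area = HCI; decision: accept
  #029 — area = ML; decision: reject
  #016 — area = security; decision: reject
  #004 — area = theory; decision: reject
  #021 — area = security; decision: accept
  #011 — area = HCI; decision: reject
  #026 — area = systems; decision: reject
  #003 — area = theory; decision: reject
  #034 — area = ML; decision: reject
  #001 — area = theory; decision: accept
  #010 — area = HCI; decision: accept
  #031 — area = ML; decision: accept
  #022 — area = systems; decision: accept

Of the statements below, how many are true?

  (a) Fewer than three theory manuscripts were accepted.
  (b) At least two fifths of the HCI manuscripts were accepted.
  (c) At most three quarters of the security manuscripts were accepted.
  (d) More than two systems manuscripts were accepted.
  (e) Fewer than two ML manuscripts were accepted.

5

(a) theory: |A| = 6, |A ∩ B| = 2; needs |A ∩ B| < 3 — true.
(b) HCI: |A| = 8, |A ∩ B| = 4; needs |A ∩ B| / |A| ≥ 2/5 — true.
(c) security: |A| = 8, |A ∩ B| = 6; needs |A ∩ B| / |A| ≤ 3/4 — true.
(d) systems: |A| = 7, |A ∩ B| = 3; needs |A ∩ B| > 2 — true.
(e) ML: |A| = 7, |A ∩ B| = 1; needs |A ∩ B| < 2 — true.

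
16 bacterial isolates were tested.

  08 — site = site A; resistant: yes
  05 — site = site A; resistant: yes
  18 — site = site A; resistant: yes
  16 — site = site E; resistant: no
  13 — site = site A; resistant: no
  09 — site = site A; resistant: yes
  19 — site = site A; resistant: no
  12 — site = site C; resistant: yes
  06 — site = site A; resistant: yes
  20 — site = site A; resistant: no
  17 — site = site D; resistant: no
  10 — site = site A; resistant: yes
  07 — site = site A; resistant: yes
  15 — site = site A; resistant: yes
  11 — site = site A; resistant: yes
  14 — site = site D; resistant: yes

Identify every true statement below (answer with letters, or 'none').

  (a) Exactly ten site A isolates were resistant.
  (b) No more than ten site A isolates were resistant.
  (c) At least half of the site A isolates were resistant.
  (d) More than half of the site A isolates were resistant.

|A| = 12, |A ∩ B| = 9, |A ∖ B| = 3.
(a) |A ∩ B| = 10: fails.
(b) |A ∩ B| ≤ 10: holds.
(c) |A ∩ B| ≥ |A ∖ B|: holds.
(d) |A ∩ B| > |A ∖ B|: holds.

(b), (c), (d)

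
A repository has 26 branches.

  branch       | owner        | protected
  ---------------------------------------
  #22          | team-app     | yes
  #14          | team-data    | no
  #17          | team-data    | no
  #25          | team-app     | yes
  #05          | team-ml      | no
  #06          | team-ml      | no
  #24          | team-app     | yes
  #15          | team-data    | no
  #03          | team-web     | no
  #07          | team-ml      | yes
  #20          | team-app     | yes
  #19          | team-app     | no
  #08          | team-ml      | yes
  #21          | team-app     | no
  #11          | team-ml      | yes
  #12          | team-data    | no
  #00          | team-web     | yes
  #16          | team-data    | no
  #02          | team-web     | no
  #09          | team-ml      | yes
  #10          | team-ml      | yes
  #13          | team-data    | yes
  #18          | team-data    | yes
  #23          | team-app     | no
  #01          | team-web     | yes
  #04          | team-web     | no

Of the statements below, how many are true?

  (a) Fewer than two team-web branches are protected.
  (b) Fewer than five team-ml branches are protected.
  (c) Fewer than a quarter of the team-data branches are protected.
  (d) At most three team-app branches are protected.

0

(a) team-web: |A| = 5, |A ∩ B| = 2; needs |A ∩ B| < 2 — false.
(b) team-ml: |A| = 7, |A ∩ B| = 5; needs |A ∩ B| < 5 — false.
(c) team-data: |A| = 7, |A ∩ B| = 2; needs |A ∩ B| / |A| < 1/4 — false.
(d) team-app: |A| = 7, |A ∩ B| = 4; needs |A ∩ B| ≤ 3 — false.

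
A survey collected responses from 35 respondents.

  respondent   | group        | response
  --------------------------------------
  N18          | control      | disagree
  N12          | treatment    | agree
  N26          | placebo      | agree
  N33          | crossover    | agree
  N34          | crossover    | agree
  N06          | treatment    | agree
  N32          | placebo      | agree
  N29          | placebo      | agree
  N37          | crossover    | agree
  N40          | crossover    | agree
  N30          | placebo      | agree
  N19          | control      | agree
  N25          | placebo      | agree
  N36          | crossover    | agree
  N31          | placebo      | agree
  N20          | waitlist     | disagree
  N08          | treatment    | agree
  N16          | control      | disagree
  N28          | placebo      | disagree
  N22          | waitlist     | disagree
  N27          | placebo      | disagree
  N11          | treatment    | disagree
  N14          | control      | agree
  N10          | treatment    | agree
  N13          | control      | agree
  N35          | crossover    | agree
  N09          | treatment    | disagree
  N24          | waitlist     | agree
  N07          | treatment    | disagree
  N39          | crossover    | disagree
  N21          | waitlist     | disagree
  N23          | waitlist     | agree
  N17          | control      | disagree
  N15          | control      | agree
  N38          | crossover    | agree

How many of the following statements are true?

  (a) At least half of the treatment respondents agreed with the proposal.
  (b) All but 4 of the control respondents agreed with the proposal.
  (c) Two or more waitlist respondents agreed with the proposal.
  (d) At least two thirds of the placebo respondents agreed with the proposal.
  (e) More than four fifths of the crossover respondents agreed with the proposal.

4

(a) treatment: |A| = 7, |A ∩ B| = 4; needs |A ∩ B| ≥ |A ∖ B| — true.
(b) control: |A| = 7, |A ∩ B| = 4; needs |A ∖ B| = 4 — false.
(c) waitlist: |A| = 5, |A ∩ B| = 2; needs |A ∩ B| ≥ 2 — true.
(d) placebo: |A| = 8, |A ∩ B| = 6; needs |A ∩ B| / |A| ≥ 2/3 — true.
(e) crossover: |A| = 8, |A ∩ B| = 7; needs |A ∩ B| / |A| > 4/5 — true.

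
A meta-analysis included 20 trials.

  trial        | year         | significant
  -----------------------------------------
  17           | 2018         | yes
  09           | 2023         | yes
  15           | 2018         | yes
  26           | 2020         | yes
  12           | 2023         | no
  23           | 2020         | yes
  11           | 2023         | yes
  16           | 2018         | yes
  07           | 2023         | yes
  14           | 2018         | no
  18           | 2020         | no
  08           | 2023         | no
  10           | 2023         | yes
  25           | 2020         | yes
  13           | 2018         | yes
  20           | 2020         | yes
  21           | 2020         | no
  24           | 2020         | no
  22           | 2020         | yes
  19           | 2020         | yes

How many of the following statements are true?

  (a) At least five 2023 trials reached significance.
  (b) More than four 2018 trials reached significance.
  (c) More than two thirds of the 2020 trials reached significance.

(a) 2023: |A| = 6, |A ∩ B| = 4; needs |A ∩ B| ≥ 5 — false.
(b) 2018: |A| = 5, |A ∩ B| = 4; needs |A ∩ B| > 4 — false.
(c) 2020: |A| = 9, |A ∩ B| = 6; needs |A ∩ B| / |A| > 2/3 — false.

0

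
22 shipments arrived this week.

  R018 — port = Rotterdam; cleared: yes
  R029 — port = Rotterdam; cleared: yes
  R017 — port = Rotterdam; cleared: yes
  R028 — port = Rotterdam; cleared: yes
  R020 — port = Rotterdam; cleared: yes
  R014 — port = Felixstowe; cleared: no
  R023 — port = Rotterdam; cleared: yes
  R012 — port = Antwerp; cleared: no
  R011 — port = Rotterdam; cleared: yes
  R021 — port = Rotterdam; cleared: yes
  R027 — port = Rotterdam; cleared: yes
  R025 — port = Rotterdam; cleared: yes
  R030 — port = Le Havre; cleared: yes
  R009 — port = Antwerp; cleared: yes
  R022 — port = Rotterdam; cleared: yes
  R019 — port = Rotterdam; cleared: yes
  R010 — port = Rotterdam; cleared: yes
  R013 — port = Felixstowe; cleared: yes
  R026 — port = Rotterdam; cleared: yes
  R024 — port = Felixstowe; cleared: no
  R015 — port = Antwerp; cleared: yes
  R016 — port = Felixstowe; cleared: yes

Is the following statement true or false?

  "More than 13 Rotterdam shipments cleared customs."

The determiner here denotes the relation: |A ∩ B| > 13.
A (the restrictor) = {R018, R029, R017, R028, R020, R023, R011, R021, R027, R025, R022, R019, R010, R026}, |A| = 14.
A ∩ B = {R018, R029, R017, R028, R020, R023, R011, R021, R027, R025, R022, R019, R010, R026}, so |A ∩ B| = 14.
|A ∩ B| = 14, so the statement is true.

True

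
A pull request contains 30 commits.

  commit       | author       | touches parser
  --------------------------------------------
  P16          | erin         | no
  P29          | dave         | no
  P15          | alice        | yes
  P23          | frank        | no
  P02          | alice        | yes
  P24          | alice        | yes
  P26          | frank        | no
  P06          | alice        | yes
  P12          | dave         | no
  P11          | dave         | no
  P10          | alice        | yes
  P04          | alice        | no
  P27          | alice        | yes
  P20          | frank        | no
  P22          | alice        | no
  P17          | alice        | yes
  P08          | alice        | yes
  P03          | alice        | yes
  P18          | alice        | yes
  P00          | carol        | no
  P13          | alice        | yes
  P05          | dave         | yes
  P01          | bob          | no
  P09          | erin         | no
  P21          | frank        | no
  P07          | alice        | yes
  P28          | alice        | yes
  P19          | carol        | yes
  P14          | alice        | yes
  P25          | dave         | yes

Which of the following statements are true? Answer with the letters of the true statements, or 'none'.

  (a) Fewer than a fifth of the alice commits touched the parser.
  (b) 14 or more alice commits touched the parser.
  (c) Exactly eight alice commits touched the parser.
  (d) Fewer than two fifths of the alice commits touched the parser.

|A| = 16, |A ∩ B| = 14, |A ∖ B| = 2.
(a) |A ∩ B| / |A| < 1/5: fails.
(b) |A ∩ B| ≥ 14: holds.
(c) |A ∩ B| = 8: fails.
(d) |A ∩ B| / |A| < 2/5: fails.

(b)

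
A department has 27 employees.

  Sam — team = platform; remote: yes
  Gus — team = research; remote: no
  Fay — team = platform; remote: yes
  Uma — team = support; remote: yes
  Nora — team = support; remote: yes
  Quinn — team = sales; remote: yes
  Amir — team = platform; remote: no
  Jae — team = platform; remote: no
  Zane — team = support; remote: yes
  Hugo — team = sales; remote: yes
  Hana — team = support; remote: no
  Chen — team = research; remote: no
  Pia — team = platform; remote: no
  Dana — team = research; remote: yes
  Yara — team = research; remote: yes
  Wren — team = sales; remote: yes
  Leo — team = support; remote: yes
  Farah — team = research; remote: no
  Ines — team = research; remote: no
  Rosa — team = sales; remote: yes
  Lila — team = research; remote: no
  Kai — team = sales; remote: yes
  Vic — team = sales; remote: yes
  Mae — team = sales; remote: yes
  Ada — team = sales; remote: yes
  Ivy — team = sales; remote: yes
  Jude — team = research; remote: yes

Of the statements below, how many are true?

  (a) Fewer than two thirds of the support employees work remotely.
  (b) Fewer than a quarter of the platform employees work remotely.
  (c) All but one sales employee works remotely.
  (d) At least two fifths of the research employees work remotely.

(a) support: |A| = 5, |A ∩ B| = 4; needs |A ∩ B| / |A| < 2/3 — false.
(b) platform: |A| = 5, |A ∩ B| = 2; needs |A ∩ B| / |A| < 1/4 — false.
(c) sales: |A| = 9, |A ∩ B| = 9; needs |A ∖ B| = 1 — false.
(d) research: |A| = 8, |A ∩ B| = 3; needs |A ∩ B| / |A| ≥ 2/5 — false.

0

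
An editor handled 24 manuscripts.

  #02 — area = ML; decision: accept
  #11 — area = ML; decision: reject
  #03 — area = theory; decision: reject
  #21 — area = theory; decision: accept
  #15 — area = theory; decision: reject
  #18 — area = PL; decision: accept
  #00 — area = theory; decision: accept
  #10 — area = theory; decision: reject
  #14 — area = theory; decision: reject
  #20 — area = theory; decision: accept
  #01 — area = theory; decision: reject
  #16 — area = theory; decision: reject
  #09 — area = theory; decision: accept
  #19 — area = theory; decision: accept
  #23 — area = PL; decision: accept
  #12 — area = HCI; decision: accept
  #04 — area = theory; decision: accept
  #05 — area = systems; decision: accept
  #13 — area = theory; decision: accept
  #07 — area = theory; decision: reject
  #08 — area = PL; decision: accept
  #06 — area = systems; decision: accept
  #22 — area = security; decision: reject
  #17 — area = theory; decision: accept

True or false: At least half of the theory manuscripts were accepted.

The determiner here denotes the relation: |A ∩ B| ≥ |A ∖ B|.
|A| = 15, |A ∩ B| = 8, |A ∖ B| = 7.
8 > 7, so the statement is true.

True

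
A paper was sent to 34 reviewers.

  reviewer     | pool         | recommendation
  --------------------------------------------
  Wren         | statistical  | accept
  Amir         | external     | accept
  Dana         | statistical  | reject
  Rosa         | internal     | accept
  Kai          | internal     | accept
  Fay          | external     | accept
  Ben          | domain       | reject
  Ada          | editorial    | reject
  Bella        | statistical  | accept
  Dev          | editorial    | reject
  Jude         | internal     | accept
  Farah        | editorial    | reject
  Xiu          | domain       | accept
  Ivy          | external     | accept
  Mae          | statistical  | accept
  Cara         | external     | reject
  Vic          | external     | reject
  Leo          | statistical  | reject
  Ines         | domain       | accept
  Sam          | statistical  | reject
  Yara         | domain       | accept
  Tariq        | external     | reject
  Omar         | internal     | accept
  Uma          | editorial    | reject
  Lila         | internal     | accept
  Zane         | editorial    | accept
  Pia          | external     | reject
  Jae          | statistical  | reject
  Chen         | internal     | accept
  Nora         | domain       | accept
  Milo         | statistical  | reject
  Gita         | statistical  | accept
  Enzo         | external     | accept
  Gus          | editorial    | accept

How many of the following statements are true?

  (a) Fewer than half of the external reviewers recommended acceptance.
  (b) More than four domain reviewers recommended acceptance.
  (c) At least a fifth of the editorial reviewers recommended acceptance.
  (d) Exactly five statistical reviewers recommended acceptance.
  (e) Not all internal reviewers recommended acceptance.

(a) external: |A| = 8, |A ∩ B| = 4; needs |A ∩ B| < |A ∖ B| — false.
(b) domain: |A| = 5, |A ∩ B| = 4; needs |A ∩ B| > 4 — false.
(c) editorial: |A| = 6, |A ∩ B| = 2; needs |A ∩ B| / |A| ≥ 1/5 — true.
(d) statistical: |A| = 9, |A ∩ B| = 4; needs |A ∩ B| = 5 — false.
(e) internal: |A| = 6, |A ∩ B| = 6; needs A ⊄ B (|A ∖ B| ≥ 1) — false.

1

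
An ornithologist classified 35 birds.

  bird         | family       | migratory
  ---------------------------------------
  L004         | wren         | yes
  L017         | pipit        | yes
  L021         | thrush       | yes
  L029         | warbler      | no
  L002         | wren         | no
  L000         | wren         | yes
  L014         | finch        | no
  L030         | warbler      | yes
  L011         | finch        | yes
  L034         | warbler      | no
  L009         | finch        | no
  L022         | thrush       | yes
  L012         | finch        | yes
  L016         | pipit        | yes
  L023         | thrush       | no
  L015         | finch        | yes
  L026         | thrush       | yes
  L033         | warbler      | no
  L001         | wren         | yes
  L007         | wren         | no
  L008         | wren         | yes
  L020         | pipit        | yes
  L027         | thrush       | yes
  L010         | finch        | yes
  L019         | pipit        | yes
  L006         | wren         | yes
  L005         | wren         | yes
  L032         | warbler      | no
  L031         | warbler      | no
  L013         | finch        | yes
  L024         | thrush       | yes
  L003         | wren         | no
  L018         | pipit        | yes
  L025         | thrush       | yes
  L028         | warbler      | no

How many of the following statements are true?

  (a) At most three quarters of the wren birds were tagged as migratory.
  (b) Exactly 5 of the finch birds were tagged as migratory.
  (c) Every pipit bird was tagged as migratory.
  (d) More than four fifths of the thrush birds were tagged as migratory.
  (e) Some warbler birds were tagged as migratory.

(a) wren: |A| = 9, |A ∩ B| = 6; needs |A ∩ B| / |A| ≤ 3/4 — true.
(b) finch: |A| = 7, |A ∩ B| = 5; needs |A ∩ B| = 5 — true.
(c) pipit: |A| = 5, |A ∩ B| = 5; needs A ⊆ B, i.e. every element of A is in B (|A ∖ B| = 0) — true.
(d) thrush: |A| = 7, |A ∩ B| = 6; needs |A ∩ B| / |A| > 4/5 — true.
(e) warbler: |A| = 7, |A ∩ B| = 1; needs A ∩ B ≠ ∅ (|A ∩ B| ≥ 1) — true.

5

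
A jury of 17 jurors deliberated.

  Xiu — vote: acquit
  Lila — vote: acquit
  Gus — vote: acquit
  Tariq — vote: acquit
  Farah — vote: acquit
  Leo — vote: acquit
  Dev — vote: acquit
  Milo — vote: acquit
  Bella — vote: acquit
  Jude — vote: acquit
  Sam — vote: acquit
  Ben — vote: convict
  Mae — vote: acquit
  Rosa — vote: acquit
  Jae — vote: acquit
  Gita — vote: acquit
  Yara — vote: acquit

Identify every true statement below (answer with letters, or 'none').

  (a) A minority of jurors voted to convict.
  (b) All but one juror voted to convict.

|A| = 17, |A ∩ B| = 1, |A ∖ B| = 16.
(a) |A ∩ B| < |A ∖ B|: holds.
(b) |A ∖ B| = 1: fails.

(a)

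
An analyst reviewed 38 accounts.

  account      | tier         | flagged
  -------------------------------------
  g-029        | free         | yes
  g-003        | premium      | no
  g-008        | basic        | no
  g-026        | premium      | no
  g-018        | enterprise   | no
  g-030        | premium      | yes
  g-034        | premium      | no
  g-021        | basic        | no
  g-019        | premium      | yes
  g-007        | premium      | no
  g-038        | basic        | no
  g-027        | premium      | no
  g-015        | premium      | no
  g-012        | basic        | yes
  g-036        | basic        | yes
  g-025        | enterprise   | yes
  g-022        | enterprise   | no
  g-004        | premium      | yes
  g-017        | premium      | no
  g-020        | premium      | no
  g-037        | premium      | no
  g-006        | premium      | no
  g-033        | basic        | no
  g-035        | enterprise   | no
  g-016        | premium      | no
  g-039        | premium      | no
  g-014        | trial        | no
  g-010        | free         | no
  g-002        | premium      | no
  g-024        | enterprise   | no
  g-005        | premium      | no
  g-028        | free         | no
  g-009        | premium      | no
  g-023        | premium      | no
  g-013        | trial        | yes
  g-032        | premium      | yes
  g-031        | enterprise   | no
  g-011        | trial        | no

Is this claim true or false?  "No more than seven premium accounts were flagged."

True

Truth condition: |A ∩ B| ≤ 7.
|A| = 20, |A ∩ B| = 4, |A ∖ B| = 16.
|A ∩ B| = 4, so the statement is true.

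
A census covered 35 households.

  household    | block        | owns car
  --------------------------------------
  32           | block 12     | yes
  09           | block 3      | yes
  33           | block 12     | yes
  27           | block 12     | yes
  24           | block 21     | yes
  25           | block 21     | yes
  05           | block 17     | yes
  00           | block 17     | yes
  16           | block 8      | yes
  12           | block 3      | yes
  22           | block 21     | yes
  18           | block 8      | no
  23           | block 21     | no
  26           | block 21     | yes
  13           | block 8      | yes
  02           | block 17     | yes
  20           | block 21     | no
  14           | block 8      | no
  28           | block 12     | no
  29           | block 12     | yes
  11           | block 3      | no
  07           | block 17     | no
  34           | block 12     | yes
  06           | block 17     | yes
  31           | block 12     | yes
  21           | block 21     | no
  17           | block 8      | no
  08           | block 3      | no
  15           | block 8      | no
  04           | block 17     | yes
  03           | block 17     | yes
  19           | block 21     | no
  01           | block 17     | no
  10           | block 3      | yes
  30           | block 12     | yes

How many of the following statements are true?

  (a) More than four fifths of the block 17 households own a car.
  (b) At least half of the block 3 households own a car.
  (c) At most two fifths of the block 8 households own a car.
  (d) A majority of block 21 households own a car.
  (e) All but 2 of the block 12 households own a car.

2

(a) block 17: |A| = 8, |A ∩ B| = 6; needs |A ∩ B| / |A| > 4/5 — false.
(b) block 3: |A| = 5, |A ∩ B| = 3; needs |A ∩ B| ≥ |A ∖ B| — true.
(c) block 8: |A| = 6, |A ∩ B| = 2; needs |A ∩ B| / |A| ≤ 2/5 — true.
(d) block 21: |A| = 8, |A ∩ B| = 4; needs |A ∩ B| > |A ∖ B| — false.
(e) block 12: |A| = 8, |A ∩ B| = 7; needs |A ∖ B| = 2 — false.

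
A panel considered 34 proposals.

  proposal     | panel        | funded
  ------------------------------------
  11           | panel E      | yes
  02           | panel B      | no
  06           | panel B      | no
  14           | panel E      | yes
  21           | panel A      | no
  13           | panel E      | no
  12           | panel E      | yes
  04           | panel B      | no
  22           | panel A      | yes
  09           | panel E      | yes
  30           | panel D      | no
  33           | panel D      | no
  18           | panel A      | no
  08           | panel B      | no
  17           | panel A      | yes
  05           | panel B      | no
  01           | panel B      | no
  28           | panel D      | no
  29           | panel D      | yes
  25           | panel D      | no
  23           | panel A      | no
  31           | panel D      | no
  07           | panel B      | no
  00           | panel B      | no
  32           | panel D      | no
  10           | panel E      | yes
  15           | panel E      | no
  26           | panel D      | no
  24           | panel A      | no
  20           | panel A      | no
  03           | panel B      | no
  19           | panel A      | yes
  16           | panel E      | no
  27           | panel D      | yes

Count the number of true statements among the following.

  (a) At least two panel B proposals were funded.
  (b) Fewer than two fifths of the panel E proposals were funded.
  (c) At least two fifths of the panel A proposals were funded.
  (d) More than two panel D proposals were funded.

(a) panel B: |A| = 9, |A ∩ B| = 0; needs |A ∩ B| ≥ 2 — false.
(b) panel E: |A| = 8, |A ∩ B| = 5; needs |A ∩ B| / |A| < 2/5 — false.
(c) panel A: |A| = 8, |A ∩ B| = 3; needs |A ∩ B| / |A| ≥ 2/5 — false.
(d) panel D: |A| = 9, |A ∩ B| = 2; needs |A ∩ B| > 2 — false.

0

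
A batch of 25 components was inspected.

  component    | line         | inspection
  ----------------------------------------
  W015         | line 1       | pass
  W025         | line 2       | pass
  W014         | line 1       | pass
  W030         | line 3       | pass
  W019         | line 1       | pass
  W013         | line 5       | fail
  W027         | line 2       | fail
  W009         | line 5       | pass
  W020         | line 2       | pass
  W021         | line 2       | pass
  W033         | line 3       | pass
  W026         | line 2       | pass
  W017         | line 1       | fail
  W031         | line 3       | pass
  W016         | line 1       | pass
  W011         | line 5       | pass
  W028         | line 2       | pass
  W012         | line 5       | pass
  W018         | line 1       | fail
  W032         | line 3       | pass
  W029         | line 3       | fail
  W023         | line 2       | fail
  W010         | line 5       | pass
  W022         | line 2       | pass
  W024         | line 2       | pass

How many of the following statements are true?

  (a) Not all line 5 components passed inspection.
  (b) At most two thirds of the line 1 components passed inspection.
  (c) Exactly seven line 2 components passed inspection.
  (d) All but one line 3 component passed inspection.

4

(a) line 5: |A| = 5, |A ∩ B| = 4; needs A ⊄ B (|A ∖ B| ≥ 1) — true.
(b) line 1: |A| = 6, |A ∩ B| = 4; needs |A ∩ B| / |A| ≤ 2/3 — true.
(c) line 2: |A| = 9, |A ∩ B| = 7; needs |A ∩ B| = 7 — true.
(d) line 3: |A| = 5, |A ∩ B| = 4; needs |A ∖ B| = 1 — true.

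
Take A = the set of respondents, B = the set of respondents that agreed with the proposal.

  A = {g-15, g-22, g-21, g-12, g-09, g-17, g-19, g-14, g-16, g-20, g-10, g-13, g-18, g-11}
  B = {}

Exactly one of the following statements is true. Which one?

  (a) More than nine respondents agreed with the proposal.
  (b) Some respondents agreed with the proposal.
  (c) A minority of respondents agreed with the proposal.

(c)

|A| = 14, |A ∩ B| = 0, |A ∖ B| = 14.
(a) requires |A ∩ B| > 9: false.
(b) requires A ∩ B ≠ ∅ (|A ∩ B| ≥ 1): false.
(c) requires |A ∩ B| < |A ∖ B|: true.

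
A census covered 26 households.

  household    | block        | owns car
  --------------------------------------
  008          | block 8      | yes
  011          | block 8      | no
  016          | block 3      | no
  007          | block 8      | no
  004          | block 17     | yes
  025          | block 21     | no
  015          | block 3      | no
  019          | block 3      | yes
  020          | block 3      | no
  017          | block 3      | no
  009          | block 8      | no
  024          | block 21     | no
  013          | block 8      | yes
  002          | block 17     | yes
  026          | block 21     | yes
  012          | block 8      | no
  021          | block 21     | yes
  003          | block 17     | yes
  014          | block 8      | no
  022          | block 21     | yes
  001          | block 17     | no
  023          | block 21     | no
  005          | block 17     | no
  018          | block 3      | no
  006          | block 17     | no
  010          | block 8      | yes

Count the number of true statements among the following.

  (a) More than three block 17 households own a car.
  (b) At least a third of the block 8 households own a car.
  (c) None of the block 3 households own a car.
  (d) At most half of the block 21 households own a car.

2

(a) block 17: |A| = 6, |A ∩ B| = 3; needs |A ∩ B| > 3 — false.
(b) block 8: |A| = 8, |A ∩ B| = 3; needs |A ∩ B| / |A| ≥ 1/3 — true.
(c) block 3: |A| = 6, |A ∩ B| = 1; needs A ∩ B = ∅ (|A ∩ B| = 0) — false.
(d) block 21: |A| = 6, |A ∩ B| = 3; needs |A ∩ B| ≤ |A ∖ B| — true.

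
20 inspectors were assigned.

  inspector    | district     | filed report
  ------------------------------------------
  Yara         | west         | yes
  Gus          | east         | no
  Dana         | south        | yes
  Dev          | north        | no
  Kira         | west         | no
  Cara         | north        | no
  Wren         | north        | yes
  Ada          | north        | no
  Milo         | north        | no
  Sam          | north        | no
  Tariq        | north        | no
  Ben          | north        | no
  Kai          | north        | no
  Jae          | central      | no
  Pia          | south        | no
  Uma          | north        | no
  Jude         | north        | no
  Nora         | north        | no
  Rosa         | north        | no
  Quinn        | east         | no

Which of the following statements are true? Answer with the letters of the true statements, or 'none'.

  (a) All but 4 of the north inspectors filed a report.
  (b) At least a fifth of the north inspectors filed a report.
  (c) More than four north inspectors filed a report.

|A| = 13, |A ∩ B| = 1, |A ∖ B| = 12.
(a) |A ∖ B| = 4: fails.
(b) |A ∩ B| / |A| ≥ 1/5: fails.
(c) |A ∩ B| > 4: fails.

none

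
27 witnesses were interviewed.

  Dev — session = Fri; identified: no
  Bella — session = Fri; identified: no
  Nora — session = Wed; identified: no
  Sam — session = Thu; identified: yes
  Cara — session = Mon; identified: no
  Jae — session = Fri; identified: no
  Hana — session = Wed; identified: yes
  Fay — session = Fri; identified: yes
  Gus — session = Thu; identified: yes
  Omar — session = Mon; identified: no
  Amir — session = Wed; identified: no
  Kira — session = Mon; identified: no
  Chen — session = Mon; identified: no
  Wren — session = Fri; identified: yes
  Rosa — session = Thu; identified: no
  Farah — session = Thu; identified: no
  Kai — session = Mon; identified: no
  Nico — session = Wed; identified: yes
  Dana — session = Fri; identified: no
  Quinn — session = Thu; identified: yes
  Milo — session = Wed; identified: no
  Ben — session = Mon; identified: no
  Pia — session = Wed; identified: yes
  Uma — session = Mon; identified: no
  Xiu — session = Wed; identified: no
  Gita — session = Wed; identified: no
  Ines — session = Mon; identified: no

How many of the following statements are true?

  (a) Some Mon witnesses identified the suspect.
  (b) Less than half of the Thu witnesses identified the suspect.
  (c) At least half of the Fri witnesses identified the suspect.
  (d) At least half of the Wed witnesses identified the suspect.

(a) Mon: |A| = 8, |A ∩ B| = 0; needs A ∩ B ≠ ∅ (|A ∩ B| ≥ 1) — false.
(b) Thu: |A| = 5, |A ∩ B| = 3; needs |A ∩ B| < |A ∖ B| — false.
(c) Fri: |A| = 6, |A ∩ B| = 2; needs |A ∩ B| ≥ |A ∖ B| — false.
(d) Wed: |A| = 8, |A ∩ B| = 3; needs |A ∩ B| ≥ |A ∖ B| — false.

0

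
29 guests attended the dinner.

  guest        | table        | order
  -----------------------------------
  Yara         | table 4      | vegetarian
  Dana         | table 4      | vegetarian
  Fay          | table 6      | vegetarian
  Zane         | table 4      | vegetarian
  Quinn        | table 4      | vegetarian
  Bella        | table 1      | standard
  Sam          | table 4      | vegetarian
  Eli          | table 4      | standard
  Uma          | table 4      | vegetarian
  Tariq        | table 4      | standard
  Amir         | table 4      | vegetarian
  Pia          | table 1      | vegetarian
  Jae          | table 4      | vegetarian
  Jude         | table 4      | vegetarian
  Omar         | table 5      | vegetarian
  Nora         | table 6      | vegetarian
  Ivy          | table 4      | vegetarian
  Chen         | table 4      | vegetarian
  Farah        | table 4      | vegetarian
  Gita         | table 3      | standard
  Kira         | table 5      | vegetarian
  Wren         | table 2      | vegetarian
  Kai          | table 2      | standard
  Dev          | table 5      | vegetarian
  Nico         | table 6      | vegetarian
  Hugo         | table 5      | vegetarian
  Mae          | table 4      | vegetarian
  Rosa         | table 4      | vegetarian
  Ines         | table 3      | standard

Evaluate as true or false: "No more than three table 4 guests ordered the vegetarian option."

'No more than three table 4 guests ordered the vegetarian option' holds iff |A ∩ B| ≤ 3.
|A| = 16, |A ∩ B| = 14, |A ∖ B| = 2.
|A ∩ B| = 14, so the statement is false.

False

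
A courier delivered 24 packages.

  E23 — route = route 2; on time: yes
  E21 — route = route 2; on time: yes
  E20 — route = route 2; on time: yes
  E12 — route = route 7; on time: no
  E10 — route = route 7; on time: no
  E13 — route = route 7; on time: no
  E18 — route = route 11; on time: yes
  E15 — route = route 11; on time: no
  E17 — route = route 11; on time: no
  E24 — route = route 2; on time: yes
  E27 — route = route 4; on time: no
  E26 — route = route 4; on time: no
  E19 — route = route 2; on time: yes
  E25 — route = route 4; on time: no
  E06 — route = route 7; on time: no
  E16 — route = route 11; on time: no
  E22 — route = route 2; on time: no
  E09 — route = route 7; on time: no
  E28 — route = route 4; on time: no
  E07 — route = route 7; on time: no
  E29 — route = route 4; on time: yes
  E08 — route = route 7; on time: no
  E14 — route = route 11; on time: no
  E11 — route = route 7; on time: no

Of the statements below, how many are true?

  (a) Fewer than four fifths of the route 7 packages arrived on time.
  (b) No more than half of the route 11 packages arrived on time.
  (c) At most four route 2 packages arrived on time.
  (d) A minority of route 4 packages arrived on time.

(a) route 7: |A| = 8, |A ∩ B| = 0; needs |A ∩ B| / |A| < 4/5 — true.
(b) route 11: |A| = 5, |A ∩ B| = 1; needs |A ∩ B| ≤ |A ∖ B| — true.
(c) route 2: |A| = 6, |A ∩ B| = 5; needs |A ∩ B| ≤ 4 — false.
(d) route 4: |A| = 5, |A ∩ B| = 1; needs |A ∩ B| < |A ∖ B| — true.

3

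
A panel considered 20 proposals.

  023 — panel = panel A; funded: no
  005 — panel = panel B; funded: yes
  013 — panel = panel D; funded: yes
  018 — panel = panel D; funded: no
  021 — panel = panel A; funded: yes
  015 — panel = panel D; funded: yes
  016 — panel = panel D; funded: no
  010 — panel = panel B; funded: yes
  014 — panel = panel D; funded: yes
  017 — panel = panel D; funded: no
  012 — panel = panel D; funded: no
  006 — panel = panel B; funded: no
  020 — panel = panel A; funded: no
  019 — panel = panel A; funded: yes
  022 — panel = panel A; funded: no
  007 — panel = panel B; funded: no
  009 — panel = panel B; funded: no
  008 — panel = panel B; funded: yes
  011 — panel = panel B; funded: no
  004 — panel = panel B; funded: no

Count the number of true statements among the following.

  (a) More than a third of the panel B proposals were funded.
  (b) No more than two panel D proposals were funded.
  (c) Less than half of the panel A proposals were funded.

(a) panel B: |A| = 8, |A ∩ B| = 3; needs |A ∩ B| / |A| > 1/3 — true.
(b) panel D: |A| = 7, |A ∩ B| = 3; needs |A ∩ B| ≤ 2 — false.
(c) panel A: |A| = 5, |A ∩ B| = 2; needs |A ∩ B| < |A ∖ B| — true.

2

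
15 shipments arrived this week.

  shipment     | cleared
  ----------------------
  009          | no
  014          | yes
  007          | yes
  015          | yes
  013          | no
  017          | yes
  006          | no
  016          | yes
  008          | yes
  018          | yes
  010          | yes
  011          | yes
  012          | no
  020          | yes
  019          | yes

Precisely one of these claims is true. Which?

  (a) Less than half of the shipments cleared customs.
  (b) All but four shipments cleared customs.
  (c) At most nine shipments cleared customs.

|A| = 15, |A ∩ B| = 11, |A ∖ B| = 4.
(a) requires |A ∩ B| < |A ∖ B|: false.
(b) requires |A ∖ B| = 4: true.
(c) requires |A ∩ B| ≤ 9: false.

(b)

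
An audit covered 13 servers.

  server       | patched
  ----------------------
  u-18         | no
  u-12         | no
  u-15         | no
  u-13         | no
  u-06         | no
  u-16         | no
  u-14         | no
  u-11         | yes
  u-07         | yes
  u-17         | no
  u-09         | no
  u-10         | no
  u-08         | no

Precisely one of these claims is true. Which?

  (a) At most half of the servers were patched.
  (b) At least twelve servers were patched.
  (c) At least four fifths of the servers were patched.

(a)

|A| = 13, |A ∩ B| = 2, |A ∖ B| = 11.
(a) requires |A ∩ B| ≤ |A ∖ B|: true.
(b) requires |A ∩ B| ≥ 12: false.
(c) requires |A ∩ B| / |A| ≥ 4/5: false.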